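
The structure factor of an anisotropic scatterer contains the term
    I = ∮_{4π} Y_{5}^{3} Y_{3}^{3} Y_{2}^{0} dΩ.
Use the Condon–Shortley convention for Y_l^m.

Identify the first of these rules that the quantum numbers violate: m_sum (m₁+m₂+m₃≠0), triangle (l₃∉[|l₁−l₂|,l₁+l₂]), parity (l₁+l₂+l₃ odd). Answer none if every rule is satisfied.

m_sum

Σmᵢ = 6  ✗
l₃∈[|l₁−l₂|,l₁+l₂]=[2,8], have l₃=2
Σlᵢ = 10 ⇒ even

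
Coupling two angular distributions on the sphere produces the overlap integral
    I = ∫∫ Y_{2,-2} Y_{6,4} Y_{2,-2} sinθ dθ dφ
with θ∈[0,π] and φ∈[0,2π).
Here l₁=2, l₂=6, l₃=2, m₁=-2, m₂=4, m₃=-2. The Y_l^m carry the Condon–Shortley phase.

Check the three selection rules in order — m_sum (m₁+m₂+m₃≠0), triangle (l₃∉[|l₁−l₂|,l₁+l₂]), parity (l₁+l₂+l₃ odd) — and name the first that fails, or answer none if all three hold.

m₁+m₂+m₃ = -2 + 4 − 2 = 0  ✓
triangle: |2−6|=4 ≤ l₃=2 ≤ 2+6=8  ✗
parity: l₁+l₂+l₃ = 10 is even

triangle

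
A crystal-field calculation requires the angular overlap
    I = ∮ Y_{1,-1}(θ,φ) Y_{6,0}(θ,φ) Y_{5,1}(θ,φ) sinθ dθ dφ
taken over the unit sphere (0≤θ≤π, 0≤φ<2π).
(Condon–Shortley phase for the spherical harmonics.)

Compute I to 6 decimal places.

0.158246

Checks pass: Σm=0; 12 even; l₃=5∈[5,7].
(2·1+1)(2·6+1)(2·5+1) = 429
Δ: 2! 0! 10! / 13! → 1/858
sum: t=1:−1/14400 = -1/14400
3j²(1 6 5; 0 0 0) = Δ·Π!·Σ² = 6/143  (sign +1)
sum: t=2:+1/34560 = 1/34560
3j²(1 6 5; -1 0 1) = Δ·Π!·Σ² = 5/286  (sign +1)
combine: 4πI² = 429·6/143·5/286 = 45/143
take √, sign +1: I = 0.15824621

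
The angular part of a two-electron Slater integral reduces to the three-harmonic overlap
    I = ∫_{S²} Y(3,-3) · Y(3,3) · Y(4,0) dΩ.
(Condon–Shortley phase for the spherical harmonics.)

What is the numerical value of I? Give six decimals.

-0.076935

m-sum 0 ✓  L=10 even ✓  0≤4≤6 ✓
Π(2lᵢ+1) = 7×7×9 = 441
triangle coeff Δ(3,3,4) = 1/34650
Σ_t [0,2]: t=0:+1/72 t=1:−1/16 t=2:+1/72 = -5/144
(3j)²=2/77 [(3 3 4; 0 0 0)], sign=-1
Σ_t [2,2]: t=2:+1/1152 = 1/1152
(3j)²=1/154 [(3 3 4; -3 3 0)], sign=+1
⇒ 4πI² = 9/121
I = (-1)√(9/121/(4π)) = -0.07693494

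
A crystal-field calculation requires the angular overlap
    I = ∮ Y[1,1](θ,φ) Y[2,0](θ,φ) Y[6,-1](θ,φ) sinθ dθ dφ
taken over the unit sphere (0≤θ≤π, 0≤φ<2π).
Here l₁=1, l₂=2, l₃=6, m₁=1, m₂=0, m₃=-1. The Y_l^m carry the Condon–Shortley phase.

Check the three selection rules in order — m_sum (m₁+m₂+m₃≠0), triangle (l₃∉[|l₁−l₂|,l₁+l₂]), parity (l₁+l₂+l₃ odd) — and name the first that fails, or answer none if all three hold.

azimuthal sum: 1 + 0 − 1 = 0  ✓
1 ≤ 6 ≤ 3 (triangle on l)  ✗
L = 1 + 2 + 6 = 9 (odd)

triangle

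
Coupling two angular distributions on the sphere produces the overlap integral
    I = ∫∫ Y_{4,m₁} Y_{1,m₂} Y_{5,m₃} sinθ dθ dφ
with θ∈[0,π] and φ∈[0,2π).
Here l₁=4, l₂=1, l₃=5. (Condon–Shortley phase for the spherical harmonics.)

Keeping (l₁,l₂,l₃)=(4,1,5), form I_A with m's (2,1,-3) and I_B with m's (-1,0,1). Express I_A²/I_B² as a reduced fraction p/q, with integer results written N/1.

7/6

l's match ⇒ only the (l;m) 3-j factors differ between A and B.
A: triangle coeff Δ(4,1,5) = 1/495; Σ_t [0,0]: t=0:+1/2880 = 1/2880; (3j)²=28/495 [(4 1 5; 2 1 -3)], sign=+1
B: triangle coeff Δ(4,1,5) = 1/495; Σ_t [0,0]: t=0:+1/720 = 1/720; (3j)²=8/165 [(4 1 5; -1 0 1)], sign=+1
I_A²/I_B² = (28/495)/(8/165) = 7/6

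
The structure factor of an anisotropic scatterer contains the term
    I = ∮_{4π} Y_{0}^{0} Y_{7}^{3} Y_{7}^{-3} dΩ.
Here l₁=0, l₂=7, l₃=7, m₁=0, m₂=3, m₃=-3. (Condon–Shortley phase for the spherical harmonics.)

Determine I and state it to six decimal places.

-0.282095

Rules hold: Σm=0, L=14 even, 7≤7≤7.
N = 1·15·15 = 225
Δ = 0!·0!·14!/15! = 1/15
Racah Σ t=0..0: t=0:+1/25401600 = 1/25401600
⇒ 3j(0 7 7; 0 0 0)² = 1/15, sgn -1
Racah Σ t=0..0: t=0:+1/87091200 = 1/87091200
⇒ 3j(0 7 7; 0 3 -3)² = 1/15, sgn +1
4πI² = N·(3j₀)²·(3jₘ)² = 1/1
I = -1·√(1/4π) = -0.28209479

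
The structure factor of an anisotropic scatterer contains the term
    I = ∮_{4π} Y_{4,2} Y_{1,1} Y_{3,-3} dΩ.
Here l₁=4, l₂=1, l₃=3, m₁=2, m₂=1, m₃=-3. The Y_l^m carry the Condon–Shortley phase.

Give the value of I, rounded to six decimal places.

Rules hold: Σm=0, L=8 even, 3≤3≤5.
N = 9·3·7 = 189
Δ = 2!·6!·0!/9! = 1/252
Racah Σ t=1..1: t=1:−1/36 = -1/36
⇒ 3j(4 1 3; 0 0 0)² = 4/63, sgn +1
Racah Σ t=2..2: t=2:+1/1440 = 1/1440
⇒ 3j(4 1 3; 2 1 -3)² = 1/252, sgn +1
4πI² = N·(3j₀)²·(3jₘ)² = 1/21
I = +1·√(0.047619/4π) = 0.06155813

0.061558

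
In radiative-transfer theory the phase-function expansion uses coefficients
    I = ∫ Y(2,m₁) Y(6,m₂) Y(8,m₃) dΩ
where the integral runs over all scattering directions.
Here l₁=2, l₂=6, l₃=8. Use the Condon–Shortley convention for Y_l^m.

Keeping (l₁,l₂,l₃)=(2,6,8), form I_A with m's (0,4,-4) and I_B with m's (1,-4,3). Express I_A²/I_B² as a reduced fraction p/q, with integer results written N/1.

18/5

l's match ⇒ only the (l;m) 3-j factors differ between A and B.
A: triangle coeff Δ(2,6,8) = 1/30940; Σ_t [0,0]: t=0:+1/29030400 = 1/29030400; (3j)²=99/7735 [(2 6 8; 0 4 -4)], sign=+1
B: triangle coeff Δ(2,6,8) = 1/30940; Σ_t [0,0]: t=0:+1/43545600 = 1/43545600; (3j)²=11/3094 [(2 6 8; 1 -4 3)], sign=-1
I_A²/I_B² = (99/7735)/(11/3094) = 18/5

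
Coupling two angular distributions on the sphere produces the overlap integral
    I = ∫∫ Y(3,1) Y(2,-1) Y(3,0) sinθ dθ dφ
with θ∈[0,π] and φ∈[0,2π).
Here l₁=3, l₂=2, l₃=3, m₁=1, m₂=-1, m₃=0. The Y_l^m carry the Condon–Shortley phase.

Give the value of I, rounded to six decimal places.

-0.059471

Checks pass: Σm=0; 8 even; l₃=3∈[1,5].
(2·3+1)(2·2+1)(2·3+1) = 245
Δ: 2! 4! 2! / 9! → 1/3780
sum: t=0:+1/24 t=1:−1/4 t=2:+1/24 = -1/6
3j²(3 2 3; 0 0 0) = Δ·Π!·Σ² = 4/105  (sign +1)
sum: t=0:+1/8 t=1:−1/12 = 1/24
3j²(3 2 3; 1 -1 0) = Δ·Π!·Σ² = 1/210  (sign -1)
combine: 4πI² = 245·4/105·1/210 = 2/45
take √, sign -1: I = -0.05947080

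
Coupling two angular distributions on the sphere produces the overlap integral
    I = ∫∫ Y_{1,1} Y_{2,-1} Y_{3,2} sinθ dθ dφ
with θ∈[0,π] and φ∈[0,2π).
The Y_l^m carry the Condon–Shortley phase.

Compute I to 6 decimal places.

1 − 1 + 2 = 2 ≠ 0: azimuthal integral kills it; I = 0

0.000000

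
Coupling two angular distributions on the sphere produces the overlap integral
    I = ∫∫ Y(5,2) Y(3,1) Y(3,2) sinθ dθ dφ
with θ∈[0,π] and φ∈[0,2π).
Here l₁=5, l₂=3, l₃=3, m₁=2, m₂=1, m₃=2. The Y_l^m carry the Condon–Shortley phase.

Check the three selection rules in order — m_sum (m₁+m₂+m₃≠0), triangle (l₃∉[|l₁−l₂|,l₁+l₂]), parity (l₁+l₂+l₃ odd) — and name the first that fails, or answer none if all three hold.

m_sum

m₁+m₂+m₃ = 2 + 1 + 2 = 5  ✗
triangle: |5−3|=2 ≤ l₃=3 ≤ 5+3=8
parity: l₁+l₂+l₃ = 11 is odd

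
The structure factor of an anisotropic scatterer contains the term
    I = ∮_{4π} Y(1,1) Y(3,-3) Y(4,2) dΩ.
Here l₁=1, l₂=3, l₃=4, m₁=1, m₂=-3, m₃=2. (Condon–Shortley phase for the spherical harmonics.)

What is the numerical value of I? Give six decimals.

Rules hold: Σm=0, L=8 even, 2≤4≤4.
N = 3·7·9 = 189
Δ = 0!·2!·6!/9! = 1/252
Racah Σ t=0..0: t=0:+1/36 = 1/36
⇒ 3j(1 3 4; 0 0 0)² = 4/63, sgn +1
Racah Σ t=0..0: t=0:+1/1440 = 1/1440
⇒ 3j(1 3 4; 1 -3 2)² = 1/252, sgn +1
4πI² = N·(3j₀)²·(3jₘ)² = 1/21
I = +1·√(0.047619/4π) = 0.06155813

0.061558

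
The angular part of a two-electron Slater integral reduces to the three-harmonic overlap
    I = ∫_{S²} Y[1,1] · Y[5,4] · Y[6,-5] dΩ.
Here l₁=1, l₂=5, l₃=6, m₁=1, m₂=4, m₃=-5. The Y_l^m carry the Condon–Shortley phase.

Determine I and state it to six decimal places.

-0.303018

Rules hold: Σm=0, L=12 even, 4≤6≤6.
N = 3·11·13 = 429
Δ = 0!·2!·10!/13! = 1/858
Racah Σ t=0..0: t=0:+1/14400 = 1/14400
⇒ 3j(1 5 6; 0 0 0)² = 6/143, sgn +1
Racah Σ t=0..0: t=0:+1/725760 = 1/725760
⇒ 3j(1 5 6; 1 4 -5)² = 5/78, sgn -1
4πI² = N·(3j₀)²·(3jₘ)² = 15/13
I = -1·√(1.15385/4π) = -0.30301841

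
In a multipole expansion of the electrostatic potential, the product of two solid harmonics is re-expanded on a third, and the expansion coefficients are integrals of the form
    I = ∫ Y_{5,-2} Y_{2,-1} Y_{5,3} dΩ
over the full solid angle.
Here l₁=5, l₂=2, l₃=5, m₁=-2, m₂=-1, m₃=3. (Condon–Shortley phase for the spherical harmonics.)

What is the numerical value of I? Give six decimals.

-0.161739

m-sum 0 ✓  L=12 even ✓  3≤5≤7 ✓
Π(2lᵢ+1) = 11×5×11 = 605
triangle coeff Δ(5,2,5) = 1/38610
Σ_t [0,2]: t=0:+1/2880 t=1:−1/576 t=2:+1/2880 = -1/960
(3j)²=10/429 [(5 2 5; 0 0 0)], sign=+1
Σ_t [0,1]: t=0:+1/10080 t=1:−1/2880 = -1/4032
(3j)²=10/429 [(5 2 5; -2 -1 3)], sign=-1
⇒ 4πI² = 500/1521
I = (-1)√(500/1521/(4π)) = -0.16173926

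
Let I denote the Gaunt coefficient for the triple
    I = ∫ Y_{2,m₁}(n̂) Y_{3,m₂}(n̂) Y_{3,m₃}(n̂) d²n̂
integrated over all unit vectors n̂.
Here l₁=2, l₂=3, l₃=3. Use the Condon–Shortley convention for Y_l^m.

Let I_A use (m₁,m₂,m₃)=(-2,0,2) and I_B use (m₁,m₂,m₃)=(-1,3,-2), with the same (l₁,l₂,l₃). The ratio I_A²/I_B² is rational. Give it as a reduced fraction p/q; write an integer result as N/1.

4/5

Same 2,3,3: normalisation and zero-m 3j drop out of the ratio.
A: Δ: 2! 2! 4! / 9! → 1/3780; sum: t=2:+1/24 = 1/24; 3j²(2 3 3; -2 0 2) = Δ·Π!·Σ² = 1/21  (sign -1)
B: Δ: 2! 2! 4! / 9! → 1/3780; sum: t=2:+1/48 = 1/48; 3j²(2 3 3; -1 3 -2) = Δ·Π!·Σ² = 5/84  (sign -1)
I_A²/I_B² = (1/21)/(5/84) = 4/5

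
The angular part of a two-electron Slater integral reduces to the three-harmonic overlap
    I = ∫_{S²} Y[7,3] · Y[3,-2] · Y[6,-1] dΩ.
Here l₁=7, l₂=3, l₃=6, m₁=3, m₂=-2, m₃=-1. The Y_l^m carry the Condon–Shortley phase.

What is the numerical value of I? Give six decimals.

0.023482

Checks pass: Σm=0; 16 even; l₃=6∈[4,10].
(2·7+1)(2·3+1)(2·6+1) = 1365
Δ: 4! 10! 2! / 17! → 1/2042040
sum: t=1:−1/207360 t=2:+1/57600 t=3:−1/207360 = 1/129600
3j²(7 3 6; 0 0 0) = Δ·Π!·Σ² = 168/12155  (sign +1)
sum: t=0:+1/414720 t=1:−1/362880 = -1/2903040
3j²(7 3 6; 3 -2 -1) = Δ·Π!·Σ² = 25/68068  (sign +1)
combine: 4πI² = 1365·168/12155·25/68068 = 3150/454597
take √, sign +1: I = 0.02348211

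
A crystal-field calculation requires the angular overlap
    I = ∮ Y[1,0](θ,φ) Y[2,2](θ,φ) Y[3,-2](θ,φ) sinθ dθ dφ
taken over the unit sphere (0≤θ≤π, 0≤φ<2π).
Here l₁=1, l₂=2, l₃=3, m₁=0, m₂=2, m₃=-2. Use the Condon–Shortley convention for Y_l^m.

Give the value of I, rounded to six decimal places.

0.184674

m-sum 0 ✓  L=6 even ✓  1≤3≤3 ✓
Π(2lᵢ+1) = 3×5×7 = 105
triangle coeff Δ(1,2,3) = 1/105
Σ_t [0,0]: t=0:+1/4 = 1/4
(3j)²=3/35 [(1 2 3; 0 0 0)], sign=-1
Σ_t [0,0]: t=0:+1/24 = 1/24
(3j)²=1/21 [(1 2 3; 0 2 -2)], sign=-1
⇒ 4πI² = 3/7
I = (+1)√(3/7/(4π)) = 0.18467439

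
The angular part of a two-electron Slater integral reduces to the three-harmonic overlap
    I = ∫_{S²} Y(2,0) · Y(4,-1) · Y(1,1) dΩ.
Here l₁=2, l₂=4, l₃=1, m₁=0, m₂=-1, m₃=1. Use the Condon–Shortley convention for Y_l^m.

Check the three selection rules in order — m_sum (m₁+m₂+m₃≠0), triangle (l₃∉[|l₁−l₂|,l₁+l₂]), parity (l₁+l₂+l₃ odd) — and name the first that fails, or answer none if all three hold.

m₁+m₂+m₃ = 0 − 1 + 1 = 0  ✓
triangle: |2−4|=2 ≤ l₃=1 ≤ 2+4=6  ✗
parity: l₁+l₂+l₃ = 7 is odd

triangle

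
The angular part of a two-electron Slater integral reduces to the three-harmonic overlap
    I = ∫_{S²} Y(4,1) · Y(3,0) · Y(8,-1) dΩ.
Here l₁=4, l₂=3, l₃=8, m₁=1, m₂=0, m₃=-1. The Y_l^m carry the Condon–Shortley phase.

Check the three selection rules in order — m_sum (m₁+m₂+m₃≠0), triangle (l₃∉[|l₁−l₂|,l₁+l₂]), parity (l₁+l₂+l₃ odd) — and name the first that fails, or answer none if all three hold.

Σmᵢ = 0  ✓
l₃∈[|l₁−l₂|,l₁+l₂]=[1,7], have l₃=8  ✗
Σlᵢ = 15 ⇒ odd

triangle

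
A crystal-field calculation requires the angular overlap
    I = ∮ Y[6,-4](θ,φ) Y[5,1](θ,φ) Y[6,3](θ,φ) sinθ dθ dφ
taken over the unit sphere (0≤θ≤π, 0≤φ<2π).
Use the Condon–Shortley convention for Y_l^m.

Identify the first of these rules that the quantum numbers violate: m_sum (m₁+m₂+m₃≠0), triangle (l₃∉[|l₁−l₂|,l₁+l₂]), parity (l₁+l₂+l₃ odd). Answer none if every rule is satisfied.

parity

m₁+m₂+m₃ = -4 + 1 + 3 = 0  ✓
triangle: |6−5|=1 ≤ l₃=6 ≤ 6+5=11  ✓
parity: l₁+l₂+l₃ = 17 is odd  ✗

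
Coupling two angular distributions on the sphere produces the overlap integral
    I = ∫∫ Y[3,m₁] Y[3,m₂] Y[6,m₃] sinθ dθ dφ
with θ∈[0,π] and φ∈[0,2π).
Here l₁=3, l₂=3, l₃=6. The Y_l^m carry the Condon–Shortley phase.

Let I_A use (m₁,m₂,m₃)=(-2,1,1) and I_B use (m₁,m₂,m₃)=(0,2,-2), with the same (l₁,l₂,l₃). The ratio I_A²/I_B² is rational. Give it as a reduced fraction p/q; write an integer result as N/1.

15/32

l's match ⇒ only the (l;m) 3-j factors differ between A and B.
A: triangle coeff Δ(3,3,6) = 1/12012; Σ_t [0,0]: t=0:+1/5760 = 1/5760; (3j)²=5/572 [(3 3 6; -2 1 1)], sign=-1
B: triangle coeff Δ(3,3,6) = 1/12012; Σ_t [0,0]: t=0:+1/4320 = 1/4320; (3j)²=8/429 [(3 3 6; 0 2 -2)], sign=+1
I_A²/I_B² = (5/572)/(8/429) = 15/32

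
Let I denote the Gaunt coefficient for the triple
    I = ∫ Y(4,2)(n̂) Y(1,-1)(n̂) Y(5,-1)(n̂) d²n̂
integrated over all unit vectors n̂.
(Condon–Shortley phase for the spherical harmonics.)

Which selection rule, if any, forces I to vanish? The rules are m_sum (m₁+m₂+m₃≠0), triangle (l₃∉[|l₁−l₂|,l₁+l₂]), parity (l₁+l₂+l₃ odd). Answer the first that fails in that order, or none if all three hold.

none

m₁+m₂+m₃ = 2 − 1 − 1 = 0  ✓
triangle: |4−1|=3 ≤ l₃=5 ≤ 4+1=5  ✓
parity: l₁+l₂+l₃ = 10 is even  ✓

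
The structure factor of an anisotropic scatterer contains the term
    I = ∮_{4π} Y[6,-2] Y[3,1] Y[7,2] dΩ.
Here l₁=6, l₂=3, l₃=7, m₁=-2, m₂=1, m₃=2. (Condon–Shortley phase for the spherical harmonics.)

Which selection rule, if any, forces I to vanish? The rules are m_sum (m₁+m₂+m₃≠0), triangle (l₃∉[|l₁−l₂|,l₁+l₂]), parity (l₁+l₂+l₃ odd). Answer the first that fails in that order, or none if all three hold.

azimuthal sum: -2 + 1 + 2 = 1  ✗
3 ≤ 7 ≤ 9 (triangle on l)
L = 6 + 3 + 7 = 16 (even)

m_sum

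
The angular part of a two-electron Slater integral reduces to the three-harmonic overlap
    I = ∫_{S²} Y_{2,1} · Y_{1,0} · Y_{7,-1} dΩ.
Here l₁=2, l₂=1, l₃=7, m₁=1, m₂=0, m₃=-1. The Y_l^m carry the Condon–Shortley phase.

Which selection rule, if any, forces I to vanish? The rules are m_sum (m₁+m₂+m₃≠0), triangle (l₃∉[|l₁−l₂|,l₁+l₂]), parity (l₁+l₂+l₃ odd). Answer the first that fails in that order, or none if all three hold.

m₁+m₂+m₃ = 1 + 0 − 1 = 0  ✓
triangle: |2−1|=1 ≤ l₃=7 ≤ 2+1=3  ✗
parity: l₁+l₂+l₃ = 10 is even

triangle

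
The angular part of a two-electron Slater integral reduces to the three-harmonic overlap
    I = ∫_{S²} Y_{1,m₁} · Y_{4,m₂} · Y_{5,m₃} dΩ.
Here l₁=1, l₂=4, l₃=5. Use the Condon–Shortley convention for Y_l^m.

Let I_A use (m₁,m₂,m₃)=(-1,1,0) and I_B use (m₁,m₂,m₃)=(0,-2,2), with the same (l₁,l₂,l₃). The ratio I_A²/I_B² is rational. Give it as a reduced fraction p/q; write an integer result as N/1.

l's match ⇒ only the (l;m) 3-j factors differ between A and B.
A: triangle coeff Δ(1,4,5) = 1/495; Σ_t [0,0]: t=0:+1/1440 = 1/1440; (3j)²=2/99 [(1 4 5; -1 1 0)], sign=-1
B: triangle coeff Δ(1,4,5) = 1/495; Σ_t [0,0]: t=0:+1/1440 = 1/1440; (3j)²=7/165 [(1 4 5; 0 -2 2)], sign=-1
I_A²/I_B² = (2/99)/(7/165) = 10/21

10/21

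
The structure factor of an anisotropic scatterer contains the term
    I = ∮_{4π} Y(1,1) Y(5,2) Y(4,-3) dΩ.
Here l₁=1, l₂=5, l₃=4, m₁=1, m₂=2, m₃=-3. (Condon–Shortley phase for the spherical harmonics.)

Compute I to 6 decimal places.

m-sum 0 ✓  L=10 even ✓  4≤4≤6 ✓
Π(2lᵢ+1) = 3×11×9 = 297
triangle coeff Δ(1,5,4) = 1/495
Σ_t [1,1]: t=1:−1/576 = -1/576
(3j)²=5/99 [(1 5 4; 0 0 0)], sign=-1
Σ_t [0,0]: t=0:+1/10080 = 1/10080
(3j)²=1/165 [(1 5 4; 1 2 -3)], sign=-1
⇒ 4πI² = 1/11
I = (+1)√(1/11/(4π)) = 0.08505478

0.085055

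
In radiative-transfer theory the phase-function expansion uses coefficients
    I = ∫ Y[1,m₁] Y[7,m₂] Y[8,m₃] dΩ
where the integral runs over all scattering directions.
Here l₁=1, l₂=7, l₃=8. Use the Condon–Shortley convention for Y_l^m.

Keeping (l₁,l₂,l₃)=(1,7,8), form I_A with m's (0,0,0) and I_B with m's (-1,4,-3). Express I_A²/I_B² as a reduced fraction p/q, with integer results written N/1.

32/5

l's match ⇒ only the (l;m) 3-j factors differ between A and B.
A: triangle coeff Δ(1,7,8) = 1/2040; Σ_t [0,0]: t=0:+1/25401600 = 1/25401600; (3j)²=8/255 [(1 7 8; 0 0 0)], sign=+1
B: triangle coeff Δ(1,7,8) = 1/2040; Σ_t [0,0]: t=0:+1/479001600 = 1/479001600; (3j)²=1/204 [(1 7 8; -1 4 -3)], sign=-1
I_A²/I_B² = (8/255)/(1/204) = 32/5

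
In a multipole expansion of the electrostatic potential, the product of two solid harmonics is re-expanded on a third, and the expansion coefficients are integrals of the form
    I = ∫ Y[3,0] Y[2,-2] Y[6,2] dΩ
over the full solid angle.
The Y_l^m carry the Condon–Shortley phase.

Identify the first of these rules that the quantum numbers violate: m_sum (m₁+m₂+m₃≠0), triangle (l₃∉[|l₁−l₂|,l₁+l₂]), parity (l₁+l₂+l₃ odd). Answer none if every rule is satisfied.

azimuthal sum: 0 − 2 + 2 = 0  ✓
1 ≤ 6 ≤ 5 (triangle on l)  ✗
L = 3 + 2 + 6 = 11 (odd)

triangle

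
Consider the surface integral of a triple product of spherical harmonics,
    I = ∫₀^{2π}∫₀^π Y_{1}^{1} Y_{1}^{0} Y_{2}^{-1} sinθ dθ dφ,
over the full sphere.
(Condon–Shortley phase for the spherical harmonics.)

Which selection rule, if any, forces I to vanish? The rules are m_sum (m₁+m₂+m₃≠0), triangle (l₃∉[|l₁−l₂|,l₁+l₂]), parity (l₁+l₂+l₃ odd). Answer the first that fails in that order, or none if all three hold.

none

m₁+m₂+m₃ = 1 + 0 − 1 = 0  ✓
triangle: |1−1|=0 ≤ l₃=2 ≤ 1+1=2  ✓
parity: l₁+l₂+l₃ = 4 is even  ✓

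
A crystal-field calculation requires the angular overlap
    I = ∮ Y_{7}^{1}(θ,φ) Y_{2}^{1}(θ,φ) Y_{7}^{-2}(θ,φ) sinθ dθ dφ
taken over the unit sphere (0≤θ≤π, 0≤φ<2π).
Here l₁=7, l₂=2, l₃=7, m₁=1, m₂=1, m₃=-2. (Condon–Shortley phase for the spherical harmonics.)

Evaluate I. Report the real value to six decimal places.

m-sum 0 ✓  L=16 even ✓  5≤7≤9 ✓
Π(2lᵢ+1) = 15×5×15 = 1125
triangle coeff Δ(7,2,7) = 1/185640
Σ_t [0,2]: t=0:+1/2419200 t=1:−1/518400 t=2:+1/2419200 = -1/907200
(3j)²=56/3315 [(7 2 7; 0 0 0)], sign=+1
Σ_t [1,2]: t=1:−1/1209600 t=2:+1/1935360 = -1/3225600
(3j)²=243/61880 [(7 2 7; 1 1 -2)], sign=+1
⇒ 4πI² = 3645/48841
I = (+1)√(3645/48841/(4π)) = 0.07706400

0.077064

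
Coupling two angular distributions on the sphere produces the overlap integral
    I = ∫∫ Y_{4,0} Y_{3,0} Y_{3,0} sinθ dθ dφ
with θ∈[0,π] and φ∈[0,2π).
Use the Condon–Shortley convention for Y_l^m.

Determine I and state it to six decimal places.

Checks pass: Σm=0; 10 even; l₃=3∈[1,7].
(2·4+1)(2·3+1)(2·3+1) = 441
Δ: 4! 4! 2! / 11! → 1/34650
sum: t=1:−1/72 t=2:+1/16 t=3:−1/72 = 5/144
3j²(4 3 3; 0 0 0) = Δ·Π!·Σ² = 2/77  (sign -1)
(m-triple is (0,0,0) — same symbol as above.)
combine: 4πI² = 441·2/77·2/77 = 36/121
take √, sign +1: I = 0.15386989

0.153870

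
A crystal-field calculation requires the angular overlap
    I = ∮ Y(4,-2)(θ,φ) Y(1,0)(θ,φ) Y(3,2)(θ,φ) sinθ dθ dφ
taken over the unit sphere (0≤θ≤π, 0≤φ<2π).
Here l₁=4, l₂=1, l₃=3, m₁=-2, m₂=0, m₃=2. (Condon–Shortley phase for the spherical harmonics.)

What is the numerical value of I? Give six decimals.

0.213244

Checks pass: Σm=0; 8 even; l₃=3∈[3,5].
(2·4+1)(2·1+1)(2·3+1) = 189
Δ: 2! 6! 0! / 9! → 1/252
sum: t=1:−1/36 = -1/36
3j²(4 1 3; 0 0 0) = Δ·Π!·Σ² = 4/63  (sign +1)
sum: t=1:−1/120 = -1/120
3j²(4 1 3; -2 0 2) = Δ·Π!·Σ² = 1/21  (sign +1)
combine: 4πI² = 189·4/63·1/21 = 4/7
take √, sign +1: I = 0.21324362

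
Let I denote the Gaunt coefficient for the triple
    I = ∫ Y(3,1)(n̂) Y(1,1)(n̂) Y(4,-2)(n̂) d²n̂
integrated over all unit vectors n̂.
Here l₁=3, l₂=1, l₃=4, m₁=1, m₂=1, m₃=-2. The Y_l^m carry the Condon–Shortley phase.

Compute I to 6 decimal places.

m-sum 0 ✓  L=8 even ✓  2≤4≤4 ✓
Π(2lᵢ+1) = 7×3×9 = 189
triangle coeff Δ(3,1,4) = 1/252
Σ_t [0,0]: t=0:+1/36 = 1/36
(3j)²=4/63 [(3 1 4; 0 0 0)], sign=+1
Σ_t [0,0]: t=0:+1/96 = 1/96
(3j)²=5/84 [(3 1 4; 1 1 -2)], sign=+1
⇒ 4πI² = 5/7
I = (+1)√(5/7/(4π)) = 0.23841361

0.238414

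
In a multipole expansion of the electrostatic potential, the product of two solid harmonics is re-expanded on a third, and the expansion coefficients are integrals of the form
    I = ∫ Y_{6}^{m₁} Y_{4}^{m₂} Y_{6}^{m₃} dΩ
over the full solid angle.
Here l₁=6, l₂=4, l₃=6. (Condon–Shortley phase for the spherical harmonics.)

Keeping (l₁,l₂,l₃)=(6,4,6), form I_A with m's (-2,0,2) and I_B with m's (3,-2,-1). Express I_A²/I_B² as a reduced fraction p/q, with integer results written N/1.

Shared (l₁,l₂,l₃)=(6,4,6): N and (l;000)² cancel in I_A²/I_B².
A: Δ = 4!·8!·4!/17! = 1/15315300; Racah Σ t=0..4: t=0:+1/23224320 t=1:−1/181440 t=2:+1/23040 t=3:−1/25920 t=4:+1/331776 = 11/4644864; ⇒ 3j(6 4 6; -2 0 2)² = 11/55692, sgn +1
B: Δ = 4!·8!·4!/17! = 1/15315300; Racah Σ t=0..2: t=0:+1/69120 t=1:−1/51840 t=2:+1/483840 = -1/362880; ⇒ 3j(6 4 6; 3 -2 -1)² = 16/17017, sgn +1
I_A²/I_B² = (11/55692)/(16/17017) = 121/576

121/576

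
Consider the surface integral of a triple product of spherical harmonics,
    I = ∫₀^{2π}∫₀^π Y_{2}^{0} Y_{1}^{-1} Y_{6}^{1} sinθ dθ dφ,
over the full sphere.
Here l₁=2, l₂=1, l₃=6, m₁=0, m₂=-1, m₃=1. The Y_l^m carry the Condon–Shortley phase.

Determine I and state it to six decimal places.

triangle: need 1≤l₃≤3, have 6; I=0

0.000000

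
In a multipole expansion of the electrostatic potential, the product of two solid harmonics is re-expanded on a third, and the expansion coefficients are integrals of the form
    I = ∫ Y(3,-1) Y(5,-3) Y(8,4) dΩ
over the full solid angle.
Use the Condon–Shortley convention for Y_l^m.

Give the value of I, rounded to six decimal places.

0.228801

Rules hold: Σm=0, L=16 even, 2≤8≤8.
N = 7·11·17 = 1309
Δ = 0!·6!·10!/17! = 1/136136
Racah Σ t=0..0: t=0:+1/518400 = 1/518400
⇒ 3j(3 5 8; 0 0 0)² = 56/2431, sgn +1
Racah Σ t=0..0: t=0:+1/3870720 = 1/3870720
⇒ 3j(3 5 8; -1 -3 4)² = 135/6188, sgn +1
4πI² = N·(3j₀)²·(3jₘ)² = 1890/2873
I = +1·√(0.657849/4π) = 0.22880113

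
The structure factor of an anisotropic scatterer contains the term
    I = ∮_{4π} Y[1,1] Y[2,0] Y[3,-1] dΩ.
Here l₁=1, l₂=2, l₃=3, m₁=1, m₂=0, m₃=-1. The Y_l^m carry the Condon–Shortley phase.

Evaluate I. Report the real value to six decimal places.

m-sum 0 ✓  L=6 even ✓  1≤3≤3 ✓
Π(2lᵢ+1) = 3×5×7 = 105
triangle coeff Δ(1,2,3) = 1/105
Σ_t [0,0]: t=0:+1/4 = 1/4
(3j)²=3/35 [(1 2 3; 0 0 0)], sign=-1
Σ_t [0,0]: t=0:+1/8 = 1/8
(3j)²=2/35 [(1 2 3; 1 0 -1)], sign=+1
⇒ 4πI² = 18/35
I = (-1)√(18/35/(4π)) = -0.20230066

-0.202301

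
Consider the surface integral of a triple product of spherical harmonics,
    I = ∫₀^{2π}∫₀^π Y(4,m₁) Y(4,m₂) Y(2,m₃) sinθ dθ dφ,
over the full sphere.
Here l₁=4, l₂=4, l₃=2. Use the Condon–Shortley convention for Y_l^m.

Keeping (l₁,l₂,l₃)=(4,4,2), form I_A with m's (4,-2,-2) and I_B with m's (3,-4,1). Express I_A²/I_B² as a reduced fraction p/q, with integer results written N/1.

Same 4,4,2: normalisation and zero-m 3j drop out of the ratio.
A: Δ: 6! 2! 2! / 11! → 1/13860; sum: t=0:+1/2880 = 1/2880; 3j²(4 4 2; 4 -2 -2) = Δ·Π!·Σ² = 2/165  (sign +1)
B: Δ: 6! 2! 2! / 11! → 1/13860; sum: t=0:+1/1440 = 1/1440; 3j²(4 4 2; 3 -4 1) = Δ·Π!·Σ² = 7/165  (sign -1)
I_A²/I_B² = (2/165)/(7/165) = 2/7

2/7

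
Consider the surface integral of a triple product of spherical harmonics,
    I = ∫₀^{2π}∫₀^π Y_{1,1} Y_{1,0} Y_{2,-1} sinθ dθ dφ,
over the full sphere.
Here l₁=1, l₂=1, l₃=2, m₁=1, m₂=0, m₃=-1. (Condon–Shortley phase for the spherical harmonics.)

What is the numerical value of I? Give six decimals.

m-sum 0 ✓  L=4 even ✓  0≤2≤2 ✓
Π(2lᵢ+1) = 3×3×5 = 45
triangle coeff Δ(1,1,2) = 1/30
Σ_t [0,0]: t=0:+1/1 = 1/1
(3j)²=2/15 [(1 1 2; 0 0 0)], sign=+1
Σ_t [0,0]: t=0:+1/2 = 1/2
(3j)²=1/10 [(1 1 2; 1 0 -1)], sign=-1
⇒ 4πI² = 3/5
I = (-1)√(3/5/(4π)) = -0.21850969

-0.218510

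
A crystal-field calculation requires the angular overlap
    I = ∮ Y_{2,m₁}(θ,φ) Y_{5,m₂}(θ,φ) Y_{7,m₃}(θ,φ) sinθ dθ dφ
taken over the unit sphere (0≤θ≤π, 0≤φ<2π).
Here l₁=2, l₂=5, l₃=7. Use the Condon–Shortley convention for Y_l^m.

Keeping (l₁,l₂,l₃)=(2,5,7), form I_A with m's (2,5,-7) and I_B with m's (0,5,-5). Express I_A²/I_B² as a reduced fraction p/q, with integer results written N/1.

91/6

Same 2,5,7: normalisation and zero-m 3j drop out of the ratio.
A: Δ: 0! 4! 10! / 15! → 1/15015; sum: t=0:+1/87091200 = 1/87091200; 3j²(2 5 7; 2 5 -7) = Δ·Π!·Σ² = 1/15  (sign +1)
B: Δ: 0! 4! 10! / 15! → 1/15015; sum: t=0:+1/14515200 = 1/14515200; 3j²(2 5 7; 0 5 -5) = Δ·Π!·Σ² = 2/455  (sign +1)
I_A²/I_B² = (1/15)/(2/455) = 91/6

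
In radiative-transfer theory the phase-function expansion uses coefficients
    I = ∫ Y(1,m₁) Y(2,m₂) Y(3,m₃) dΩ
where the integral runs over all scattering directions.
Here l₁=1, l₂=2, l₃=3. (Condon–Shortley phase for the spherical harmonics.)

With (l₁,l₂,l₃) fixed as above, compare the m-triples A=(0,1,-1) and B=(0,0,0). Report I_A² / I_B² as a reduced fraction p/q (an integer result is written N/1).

Same 1,2,3: normalisation and zero-m 3j drop out of the ratio.
A: Δ: 0! 2! 4! / 7! → 1/105; sum: t=0:+1/6 = 1/6; 3j²(1 2 3; 0 1 -1) = Δ·Π!·Σ² = 8/105  (sign +1)
B: Δ: 0! 2! 4! / 7! → 1/105; sum: t=0:+1/4 = 1/4; 3j²(1 2 3; 0 0 0) = Δ·Π!·Σ² = 3/35  (sign -1)
I_A²/I_B² = (8/105)/(3/35) = 8/9

8/9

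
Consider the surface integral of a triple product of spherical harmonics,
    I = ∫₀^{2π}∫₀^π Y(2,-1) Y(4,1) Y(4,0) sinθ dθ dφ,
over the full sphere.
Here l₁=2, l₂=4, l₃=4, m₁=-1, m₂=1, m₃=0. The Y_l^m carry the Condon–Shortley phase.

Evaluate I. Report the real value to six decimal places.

m-sum 0 ✓  L=10 even ✓  2≤4≤6 ✓
Π(2lᵢ+1) = 5×9×9 = 405
triangle coeff Δ(2,4,4) = 1/13860
Σ_t [0,2]: t=0:+1/192 t=1:−1/36 t=2:+1/192 = -5/288
(3j)²=20/693 [(2 4 4; 0 0 0)], sign=-1
Σ_t [1,2]: t=1:−1/96 t=2:+1/72 = 1/288
(3j)²=1/462 [(2 4 4; -1 1 0)], sign=+1
⇒ 4πI² = 150/5929
I = (-1)√(150/5929/(4π)) = -0.04486937

-0.044869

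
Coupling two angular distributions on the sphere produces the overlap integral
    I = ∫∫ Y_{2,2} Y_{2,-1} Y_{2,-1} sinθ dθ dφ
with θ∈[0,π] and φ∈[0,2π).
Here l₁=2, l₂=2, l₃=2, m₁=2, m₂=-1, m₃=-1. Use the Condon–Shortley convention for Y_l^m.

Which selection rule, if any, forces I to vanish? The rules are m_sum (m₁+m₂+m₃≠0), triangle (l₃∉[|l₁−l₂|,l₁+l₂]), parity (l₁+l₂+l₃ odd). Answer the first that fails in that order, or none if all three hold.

none

m₁+m₂+m₃ = 2 − 1 − 1 = 0  ✓
triangle: |2−2|=0 ≤ l₃=2 ≤ 2+2=4  ✓
parity: l₁+l₂+l₃ = 6 is even  ✓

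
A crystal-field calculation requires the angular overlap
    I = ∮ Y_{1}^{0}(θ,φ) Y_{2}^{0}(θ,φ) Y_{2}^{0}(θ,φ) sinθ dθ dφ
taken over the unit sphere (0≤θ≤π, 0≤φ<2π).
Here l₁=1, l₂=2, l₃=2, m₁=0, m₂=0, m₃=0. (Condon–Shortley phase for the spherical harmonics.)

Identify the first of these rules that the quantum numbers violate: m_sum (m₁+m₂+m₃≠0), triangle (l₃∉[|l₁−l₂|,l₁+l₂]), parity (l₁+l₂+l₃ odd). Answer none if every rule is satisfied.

Σmᵢ = 0  ✓
l₃∈[|l₁−l₂|,l₁+l₂]=[1,3], have l₃=2  ✓
Σlᵢ = 5 ⇒ odd  ✗

parity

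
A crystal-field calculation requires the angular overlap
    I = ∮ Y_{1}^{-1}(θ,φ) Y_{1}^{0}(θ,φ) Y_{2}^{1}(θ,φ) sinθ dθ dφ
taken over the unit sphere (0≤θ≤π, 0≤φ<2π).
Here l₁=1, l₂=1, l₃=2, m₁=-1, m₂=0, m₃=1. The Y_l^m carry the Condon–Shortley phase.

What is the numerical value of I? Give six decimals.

-0.218510

Checks pass: Σm=0; 4 even; l₃=2∈[0,2].
(2·1+1)(2·1+1)(2·2+1) = 45
Δ: 0! 2! 2! / 5! → 1/30
sum: t=0:+1/1 = 1/1
3j²(1 1 2; 0 0 0) = Δ·Π!·Σ² = 2/15  (sign +1)
sum: t=0:+1/2 = 1/2
3j²(1 1 2; -1 0 1) = Δ·Π!·Σ² = 1/10  (sign -1)
combine: 4πI² = 45·2/15·1/10 = 3/5
take √, sign -1: I = -0.21850969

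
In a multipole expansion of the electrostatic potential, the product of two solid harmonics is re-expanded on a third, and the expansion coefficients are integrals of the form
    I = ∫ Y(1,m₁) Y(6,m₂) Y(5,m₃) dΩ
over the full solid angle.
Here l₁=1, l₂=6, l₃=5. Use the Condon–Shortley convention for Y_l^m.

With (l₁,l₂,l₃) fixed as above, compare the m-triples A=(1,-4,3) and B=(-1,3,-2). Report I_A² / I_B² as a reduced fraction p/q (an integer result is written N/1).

5/4

Same 1,6,5: normalisation and zero-m 3j drop out of the ratio.
A: Δ: 2! 0! 10! / 13! → 1/858; sum: t=0:+1/161280 = 1/161280; 3j²(1 6 5; 1 -4 3) = Δ·Π!·Σ² = 15/286  (sign +1)
B: Δ: 2! 0! 10! / 13! → 1/858; sum: t=2:+1/60480 = 1/60480; 3j²(1 6 5; -1 3 -2) = Δ·Π!·Σ² = 6/143  (sign -1)
I_A²/I_B² = (15/286)/(6/143) = 5/4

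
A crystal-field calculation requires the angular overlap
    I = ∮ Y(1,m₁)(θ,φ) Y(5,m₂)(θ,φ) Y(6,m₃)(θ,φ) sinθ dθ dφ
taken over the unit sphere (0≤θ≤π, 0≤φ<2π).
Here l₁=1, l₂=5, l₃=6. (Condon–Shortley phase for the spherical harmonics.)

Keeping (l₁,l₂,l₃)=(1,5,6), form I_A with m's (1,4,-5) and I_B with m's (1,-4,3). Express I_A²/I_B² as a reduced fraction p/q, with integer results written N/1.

55/3

l's match ⇒ only the (l;m) 3-j factors differ between A and B.
A: triangle coeff Δ(1,5,6) = 1/858; Σ_t [0,0]: t=0:+1/725760 = 1/725760; (3j)²=5/78 [(1 5 6; 1 4 -5)], sign=-1
B: triangle coeff Δ(1,5,6) = 1/858; Σ_t [0,0]: t=0:+1/725760 = 1/725760; (3j)²=1/286 [(1 5 6; 1 -4 3)], sign=-1
I_A²/I_B² = (5/78)/(1/286) = 55/3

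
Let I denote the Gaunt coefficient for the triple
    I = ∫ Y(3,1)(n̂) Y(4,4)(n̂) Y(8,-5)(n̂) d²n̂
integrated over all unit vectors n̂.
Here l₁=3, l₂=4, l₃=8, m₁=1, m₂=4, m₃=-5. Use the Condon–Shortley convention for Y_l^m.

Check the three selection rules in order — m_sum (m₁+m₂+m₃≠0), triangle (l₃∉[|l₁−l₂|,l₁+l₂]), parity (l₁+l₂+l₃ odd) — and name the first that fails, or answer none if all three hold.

triangle

Σmᵢ = 0  ✓
l₃∈[|l₁−l₂|,l₁+l₂]=[1,7], have l₃=8  ✗
Σlᵢ = 15 ⇒ odd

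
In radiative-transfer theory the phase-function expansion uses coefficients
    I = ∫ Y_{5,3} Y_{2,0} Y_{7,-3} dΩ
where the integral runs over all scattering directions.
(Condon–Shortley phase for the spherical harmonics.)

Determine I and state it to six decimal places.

-0.186208

Rules hold: Σm=0, L=14 even, 3≤7≤7.
N = 11·5·15 = 825
Δ = 0!·10!·4!/15! = 1/15015
Racah Σ t=0..0: t=0:+1/57600 = 1/57600
⇒ 3j(5 2 7; 0 0 0)² = 21/715, sgn -1
Racah Σ t=0..0: t=0:+1/322560 = 1/322560
⇒ 3j(5 2 7; 3 0 -3)² = 18/1001, sgn +1
4πI² = N·(3j₀)²·(3jₘ)² = 810/1859
I = -1·√(0.435718/4π) = -0.18620781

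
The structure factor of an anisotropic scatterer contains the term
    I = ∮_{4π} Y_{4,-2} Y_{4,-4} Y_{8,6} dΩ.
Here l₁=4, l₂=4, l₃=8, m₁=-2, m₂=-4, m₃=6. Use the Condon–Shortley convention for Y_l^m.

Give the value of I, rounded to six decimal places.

Checks pass: Σm=0; 16 even; l₃=8∈[0,8].
(2·4+1)(2·4+1)(2·8+1) = 1377
Δ: 0! 8! 8! / 17! → 1/218790
sum: t=0:+1/331776 = 1/331776
3j²(4 4 8; 0 0 0) = Δ·Π!·Σ² = 490/21879  (sign +1)
sum: t=0:+1/58060800 = 1/58060800
3j²(4 4 8; -2 -4 6) = Δ·Π!·Σ² = 7/510  (sign +1)
combine: 4πI² = 1377·490/21879·7/510 = 1029/2431
take √, sign +1: I = 0.18353136

0.183531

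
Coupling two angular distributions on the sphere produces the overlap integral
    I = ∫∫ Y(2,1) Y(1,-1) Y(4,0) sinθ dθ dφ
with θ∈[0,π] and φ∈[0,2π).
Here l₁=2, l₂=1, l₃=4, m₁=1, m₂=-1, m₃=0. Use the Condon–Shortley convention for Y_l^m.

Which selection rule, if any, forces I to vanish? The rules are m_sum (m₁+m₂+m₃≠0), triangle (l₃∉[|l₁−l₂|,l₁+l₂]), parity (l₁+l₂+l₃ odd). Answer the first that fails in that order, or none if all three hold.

triangle

Σmᵢ = 0  ✓
l₃∈[|l₁−l₂|,l₁+l₂]=[1,3], have l₃=4  ✗
Σlᵢ = 7 ⇒ odd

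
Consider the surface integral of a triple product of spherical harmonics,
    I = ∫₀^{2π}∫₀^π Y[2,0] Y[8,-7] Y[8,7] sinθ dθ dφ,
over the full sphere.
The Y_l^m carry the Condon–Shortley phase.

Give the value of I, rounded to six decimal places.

0.165996

m-sum 0 ✓  L=18 even ✓  6≤8≤10 ✓
Π(2lᵢ+1) = 5×17×17 = 1445
triangle coeff Δ(2,8,8) = 1/348840
Σ_t [0,2]: t=0:+1/116121600 t=1:−1/25401600 t=2:+1/116121600 = -1/45158400
(3j)²=24/1615 [(2 8 8; 0 0 0)], sign=-1
Σ_t [0,1]: t=0:+1/24908083200 t=1:−1/87178291200 = 1/34871316480
(3j)²=125/7752 [(2 8 8; 0 -7 7)], sign=-1
⇒ 4πI² = 125/361
I = (+1)√(125/361/(4π)) = 0.16599556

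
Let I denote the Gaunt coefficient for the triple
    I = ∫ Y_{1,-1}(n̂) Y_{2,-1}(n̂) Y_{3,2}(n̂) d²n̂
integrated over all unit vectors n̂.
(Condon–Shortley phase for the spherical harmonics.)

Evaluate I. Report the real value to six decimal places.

0.261169

Rules hold: Σm=0, L=6 even, 1≤3≤3.
N = 3·5·7 = 105
Δ = 0!·2!·4!/7! = 1/105
Racah Σ t=0..0: t=0:+1/4 = 1/4
⇒ 3j(1 2 3; 0 0 0)² = 3/35, sgn -1
Racah Σ t=0..0: t=0:+1/12 = 1/12
⇒ 3j(1 2 3; -1 -1 2)² = 2/21, sgn -1
4πI² = N·(3j₀)²·(3jₘ)² = 6/7
I = +1·√(0.857143/4π) = 0.26116903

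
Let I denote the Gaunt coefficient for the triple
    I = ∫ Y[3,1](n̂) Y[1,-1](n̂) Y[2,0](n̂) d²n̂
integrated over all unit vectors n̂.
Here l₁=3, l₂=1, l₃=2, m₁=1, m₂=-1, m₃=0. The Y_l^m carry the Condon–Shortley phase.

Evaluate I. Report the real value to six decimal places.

m-sum 0 ✓  L=6 even ✓  2≤2≤4 ✓
Π(2lᵢ+1) = 7×3×5 = 105
triangle coeff Δ(3,1,2) = 1/105
Σ_t [1,1]: t=1:−1/4 = -1/4
(3j)²=3/35 [(3 1 2; 0 0 0)], sign=-1
Σ_t [0,0]: t=0:+1/8 = 1/8
(3j)²=2/35 [(3 1 2; 1 -1 0)], sign=+1
⇒ 4πI² = 18/35
I = (-1)√(18/35/(4π)) = -0.20230066

-0.202301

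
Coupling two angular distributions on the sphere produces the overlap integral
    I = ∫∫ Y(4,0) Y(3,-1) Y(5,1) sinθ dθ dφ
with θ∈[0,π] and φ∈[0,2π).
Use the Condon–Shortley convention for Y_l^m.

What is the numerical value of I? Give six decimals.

m-sum 0 ✓  L=12 even ✓  1≤5≤7 ✓
Π(2lᵢ+1) = 9×7×11 = 693
triangle coeff Δ(4,3,5) = 1/180180
Σ_t [0,2]: t=0:+1/576 t=1:−1/144 t=2:+1/576 = -1/288
(3j)²=20/1001 [(4 3 5; 0 0 0)], sign=+1
Σ_t [0,2]: t=0:+1/384 t=1:−1/216 t=2:+1/2304 = -11/6912
(3j)²=11/1638 [(4 3 5; 0 -1 1)], sign=-1
⇒ 4πI² = 110/1183
I = (-1)√(110/1183/(4π)) = -0.08601992

-0.086020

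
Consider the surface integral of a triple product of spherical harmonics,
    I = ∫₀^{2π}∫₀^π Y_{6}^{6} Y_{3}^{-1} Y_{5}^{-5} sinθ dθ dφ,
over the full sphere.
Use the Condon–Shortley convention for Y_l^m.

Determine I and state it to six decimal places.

-0.207001

Checks pass: Σm=0; 14 even; l₃=5∈[3,9].
(2·6+1)(2·3+1)(2·5+1) = 1001
Δ: 4! 8! 2! / 15! → 1/675675
sum: t=1:−1/8640 t=2:+1/2304 t=3:−1/8640 = 7/34560
3j²(6 3 5; 0 0 0) = Δ·Π!·Σ² = 7/429  (sign -1)
sum: t=0:+1/1935360 = 1/1935360
3j²(6 3 5; 6 -1 -5) = Δ·Π!·Σ² = 3/91  (sign +1)
combine: 4πI² = 1001·7/429·3/91 = 7/13
take √, sign -1: I = -0.20700098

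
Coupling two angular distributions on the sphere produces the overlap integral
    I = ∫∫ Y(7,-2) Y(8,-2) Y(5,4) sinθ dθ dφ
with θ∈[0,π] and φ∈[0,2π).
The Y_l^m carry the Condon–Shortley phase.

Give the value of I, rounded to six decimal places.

Rules hold: Σm=0, L=20 even, 1≤5≤15.
N = 15·17·11 = 2805
Δ = 10!·4!·6!/21! = 1/814773960
Racah Σ t=3..7: t=3:−1/87091200 t=4:+1/4976640 t=5:−1/2073600 t=6:+1/4976640 t=7:−1/87091200 = -1/9676800
⇒ 3j(7 8 5; 0 0 0)² = 360/46189, sgn +1
Racah Σ t=5..6: t=5:−1/41472000 t=6:+1/74649600 = -1/93312000
⇒ 3j(7 8 5; -2 -2 4)² = 1344/230945, sgn +1
4πI² = N·(3j₀)²·(3jₘ)² = 1451520/11408683
I = +1·√(0.127229/4π) = 0.10062105

0.100621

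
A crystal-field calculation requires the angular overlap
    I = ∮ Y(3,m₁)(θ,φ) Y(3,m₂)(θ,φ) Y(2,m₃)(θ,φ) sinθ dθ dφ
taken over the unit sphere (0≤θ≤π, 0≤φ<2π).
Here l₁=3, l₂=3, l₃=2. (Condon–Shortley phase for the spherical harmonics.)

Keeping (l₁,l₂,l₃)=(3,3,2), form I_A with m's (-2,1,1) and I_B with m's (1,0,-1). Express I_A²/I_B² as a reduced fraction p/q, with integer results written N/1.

Same 3,3,2: normalisation and zero-m 3j drop out of the ratio.
A: Δ: 4! 2! 2! / 9! → 1/3780; sum: t=3:−1/12 t=4:+1/48 = -1/16; 3j²(3 3 2; -2 1 1) = Δ·Π!·Σ² = 1/28  (sign +1)
B: Δ: 4! 2! 2! / 9! → 1/3780; sum: t=1:−1/12 t=2:+1/8 = 1/24; 3j²(3 3 2; 1 0 -1) = Δ·Π!·Σ² = 1/210  (sign -1)
I_A²/I_B² = (1/28)/(1/210) = 15/2

15/2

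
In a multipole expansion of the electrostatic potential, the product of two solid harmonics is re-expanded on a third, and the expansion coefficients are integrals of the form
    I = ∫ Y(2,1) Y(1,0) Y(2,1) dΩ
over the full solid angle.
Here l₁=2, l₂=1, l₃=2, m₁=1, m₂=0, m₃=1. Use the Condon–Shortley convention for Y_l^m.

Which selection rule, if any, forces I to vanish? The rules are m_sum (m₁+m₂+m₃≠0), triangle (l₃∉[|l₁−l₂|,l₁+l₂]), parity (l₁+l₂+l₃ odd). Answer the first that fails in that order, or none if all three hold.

Σmᵢ = 2  ✗
l₃∈[|l₁−l₂|,l₁+l₂]=[1,3], have l₃=2
Σlᵢ = 5 ⇒ odd

m_sum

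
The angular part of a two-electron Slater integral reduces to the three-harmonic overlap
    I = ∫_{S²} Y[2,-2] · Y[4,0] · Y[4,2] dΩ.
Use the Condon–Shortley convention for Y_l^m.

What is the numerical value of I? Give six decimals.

Rules hold: Σm=0, L=10 even, 2≤4≤6.
N = 5·9·9 = 405
Δ = 2!·2!·6!/11! = 1/13860
Racah Σ t=0..2: t=0:+1/192 t=1:−1/36 t=2:+1/192 = -5/288
⇒ 3j(2 4 4; 0 0 0)² = 20/693, sgn -1
Racah Σ t=2..2: t=2:+1/192 = 1/192
⇒ 3j(2 4 4; -2 0 2)² = 3/77, sgn +1
4πI² = N·(3j₀)²·(3jₘ)² = 2700/5929
I = -1·√(0.455389/4π) = -0.19036462

-0.190365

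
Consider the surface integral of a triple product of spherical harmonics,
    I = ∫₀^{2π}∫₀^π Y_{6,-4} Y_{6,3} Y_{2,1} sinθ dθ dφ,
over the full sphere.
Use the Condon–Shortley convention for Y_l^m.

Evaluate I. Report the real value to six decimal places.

Checks pass: Σm=0; 14 even; l₃=2∈[0,12].
(2·6+1)(2·6+1)(2·2+1) = 845
Δ: 10! 2! 2! / 15! → 1/90090
sum: t=4:+1/69120 t=5:−1/14400 t=6:+1/69120 = -7/172800
3j²(6 6 2; 0 0 0) = Δ·Π!·Σ² = 14/715  (sign -1)
sum: t=8:+1/161280 t=9:−1/725760 = 1/207360
3j²(6 6 2; -4 3 1) = Δ·Π!·Σ² = 7/286  (sign -1)
combine: 4πI² = 845·14/715·7/286 = 49/121
take √, sign +1: I = 0.17951487

0.179515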